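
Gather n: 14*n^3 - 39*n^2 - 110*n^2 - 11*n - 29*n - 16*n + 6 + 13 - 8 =14*n^3 - 149*n^2 - 56*n + 11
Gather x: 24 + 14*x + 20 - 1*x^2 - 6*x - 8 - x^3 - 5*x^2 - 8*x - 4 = -x^3 - 6*x^2 + 32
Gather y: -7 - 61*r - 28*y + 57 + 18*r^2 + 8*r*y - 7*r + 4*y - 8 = 18*r^2 - 68*r + y*(8*r - 24) + 42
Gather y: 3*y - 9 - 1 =3*y - 10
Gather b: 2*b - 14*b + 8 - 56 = -12*b - 48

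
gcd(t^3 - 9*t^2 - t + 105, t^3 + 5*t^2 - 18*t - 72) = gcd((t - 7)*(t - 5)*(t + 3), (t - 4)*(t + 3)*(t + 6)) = t + 3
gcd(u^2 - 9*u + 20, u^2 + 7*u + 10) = 1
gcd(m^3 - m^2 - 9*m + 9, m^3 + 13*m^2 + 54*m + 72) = m + 3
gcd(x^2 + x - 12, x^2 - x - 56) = 1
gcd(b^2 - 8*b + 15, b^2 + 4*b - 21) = b - 3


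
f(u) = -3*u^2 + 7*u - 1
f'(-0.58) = 10.48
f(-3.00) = -49.00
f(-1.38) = -16.37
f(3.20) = -9.32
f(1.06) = 3.05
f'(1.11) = 0.34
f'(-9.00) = 61.00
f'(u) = 7 - 6*u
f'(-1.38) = 15.28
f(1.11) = 3.07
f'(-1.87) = 18.22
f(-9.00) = -307.00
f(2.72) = -4.16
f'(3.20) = -12.20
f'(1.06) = 0.64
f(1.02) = 3.02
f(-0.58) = -6.07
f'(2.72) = -9.32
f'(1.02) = 0.88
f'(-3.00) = 25.00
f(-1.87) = -24.58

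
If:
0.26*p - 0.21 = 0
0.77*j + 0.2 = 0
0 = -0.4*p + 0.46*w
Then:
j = -0.26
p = 0.81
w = 0.70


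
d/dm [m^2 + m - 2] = 2*m + 1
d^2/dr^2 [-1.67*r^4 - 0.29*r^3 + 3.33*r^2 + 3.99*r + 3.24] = -20.04*r^2 - 1.74*r + 6.66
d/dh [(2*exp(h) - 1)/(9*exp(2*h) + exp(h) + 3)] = (-(2*exp(h) - 1)*(18*exp(h) + 1) + 18*exp(2*h) + 2*exp(h) + 6)*exp(h)/(9*exp(2*h) + exp(h) + 3)^2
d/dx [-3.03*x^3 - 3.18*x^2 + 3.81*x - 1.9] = -9.09*x^2 - 6.36*x + 3.81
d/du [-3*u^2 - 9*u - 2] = -6*u - 9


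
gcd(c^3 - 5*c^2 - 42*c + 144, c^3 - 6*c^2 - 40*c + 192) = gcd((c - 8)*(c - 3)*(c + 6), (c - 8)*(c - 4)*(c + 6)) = c^2 - 2*c - 48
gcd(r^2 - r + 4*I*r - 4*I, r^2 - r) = r - 1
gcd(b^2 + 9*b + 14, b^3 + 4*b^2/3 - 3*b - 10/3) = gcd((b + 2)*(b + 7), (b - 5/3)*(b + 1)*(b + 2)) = b + 2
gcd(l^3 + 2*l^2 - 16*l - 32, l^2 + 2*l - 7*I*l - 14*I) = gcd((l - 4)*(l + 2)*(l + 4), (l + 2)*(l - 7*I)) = l + 2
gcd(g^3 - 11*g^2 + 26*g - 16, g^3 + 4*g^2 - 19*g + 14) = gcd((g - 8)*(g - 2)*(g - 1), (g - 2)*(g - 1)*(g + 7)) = g^2 - 3*g + 2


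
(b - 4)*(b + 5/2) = b^2 - 3*b/2 - 10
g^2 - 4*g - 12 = (g - 6)*(g + 2)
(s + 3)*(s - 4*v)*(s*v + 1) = s^3*v - 4*s^2*v^2 + 3*s^2*v + s^2 - 12*s*v^2 - 4*s*v + 3*s - 12*v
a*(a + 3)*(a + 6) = a^3 + 9*a^2 + 18*a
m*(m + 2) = m^2 + 2*m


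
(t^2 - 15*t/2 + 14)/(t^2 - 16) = (t - 7/2)/(t + 4)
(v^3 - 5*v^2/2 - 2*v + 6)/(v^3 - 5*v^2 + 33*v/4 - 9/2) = 2*(2*v^2 - v - 6)/(4*v^2 - 12*v + 9)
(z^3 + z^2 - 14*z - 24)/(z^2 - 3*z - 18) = (z^2 - 2*z - 8)/(z - 6)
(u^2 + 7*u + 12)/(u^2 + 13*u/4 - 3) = 4*(u + 3)/(4*u - 3)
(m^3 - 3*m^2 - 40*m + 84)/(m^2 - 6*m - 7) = (m^2 + 4*m - 12)/(m + 1)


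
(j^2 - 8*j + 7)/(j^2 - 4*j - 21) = (j - 1)/(j + 3)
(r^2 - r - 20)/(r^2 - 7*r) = (r^2 - r - 20)/(r*(r - 7))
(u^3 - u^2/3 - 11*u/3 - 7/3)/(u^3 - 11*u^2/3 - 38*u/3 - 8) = (3*u^2 - 4*u - 7)/(3*u^2 - 14*u - 24)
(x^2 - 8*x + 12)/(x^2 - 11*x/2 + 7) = 2*(x - 6)/(2*x - 7)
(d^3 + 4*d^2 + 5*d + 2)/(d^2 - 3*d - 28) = (d^3 + 4*d^2 + 5*d + 2)/(d^2 - 3*d - 28)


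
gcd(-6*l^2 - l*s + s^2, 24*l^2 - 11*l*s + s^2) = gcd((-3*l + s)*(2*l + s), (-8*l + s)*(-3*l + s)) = -3*l + s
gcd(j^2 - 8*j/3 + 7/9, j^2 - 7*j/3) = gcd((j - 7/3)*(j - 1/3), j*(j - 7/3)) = j - 7/3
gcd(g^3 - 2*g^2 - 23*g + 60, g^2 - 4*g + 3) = g - 3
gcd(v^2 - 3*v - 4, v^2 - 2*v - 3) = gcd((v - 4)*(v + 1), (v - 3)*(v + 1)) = v + 1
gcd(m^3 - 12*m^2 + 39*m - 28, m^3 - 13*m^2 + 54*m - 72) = m - 4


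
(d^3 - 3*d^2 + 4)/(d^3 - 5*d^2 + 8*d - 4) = (d + 1)/(d - 1)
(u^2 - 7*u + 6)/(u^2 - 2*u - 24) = (u - 1)/(u + 4)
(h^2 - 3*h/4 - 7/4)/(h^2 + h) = (h - 7/4)/h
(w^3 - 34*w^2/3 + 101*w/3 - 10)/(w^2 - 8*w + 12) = (3*w^2 - 16*w + 5)/(3*(w - 2))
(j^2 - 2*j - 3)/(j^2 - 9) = (j + 1)/(j + 3)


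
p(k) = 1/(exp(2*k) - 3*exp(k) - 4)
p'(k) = (-2*exp(2*k) + 3*exp(k))/(exp(2*k) - 3*exp(k) - 4)^2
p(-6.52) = -0.25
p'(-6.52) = 0.00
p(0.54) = -0.16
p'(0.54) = -0.02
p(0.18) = -0.16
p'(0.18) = 0.02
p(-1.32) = -0.21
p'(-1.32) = 0.03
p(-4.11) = -0.25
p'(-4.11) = 0.00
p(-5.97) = -0.25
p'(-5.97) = 0.00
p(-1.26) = -0.21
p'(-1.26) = 0.03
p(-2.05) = -0.23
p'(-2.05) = 0.02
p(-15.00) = -0.25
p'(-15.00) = 0.00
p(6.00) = 0.00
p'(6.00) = 0.00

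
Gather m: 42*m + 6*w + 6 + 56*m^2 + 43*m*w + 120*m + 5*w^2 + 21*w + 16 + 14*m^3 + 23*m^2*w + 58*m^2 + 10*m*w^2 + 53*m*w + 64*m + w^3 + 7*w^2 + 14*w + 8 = 14*m^3 + m^2*(23*w + 114) + m*(10*w^2 + 96*w + 226) + w^3 + 12*w^2 + 41*w + 30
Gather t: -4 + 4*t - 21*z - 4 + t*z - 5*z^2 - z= t*(z + 4) - 5*z^2 - 22*z - 8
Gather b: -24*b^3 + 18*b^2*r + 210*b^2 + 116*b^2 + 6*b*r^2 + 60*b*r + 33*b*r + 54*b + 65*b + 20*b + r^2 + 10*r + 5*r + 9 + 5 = -24*b^3 + b^2*(18*r + 326) + b*(6*r^2 + 93*r + 139) + r^2 + 15*r + 14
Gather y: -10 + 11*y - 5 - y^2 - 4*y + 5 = -y^2 + 7*y - 10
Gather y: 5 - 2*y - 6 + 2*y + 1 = 0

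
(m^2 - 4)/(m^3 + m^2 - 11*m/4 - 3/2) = 4*(m - 2)/(4*m^2 - 4*m - 3)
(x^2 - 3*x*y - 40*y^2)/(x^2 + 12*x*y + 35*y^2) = (x - 8*y)/(x + 7*y)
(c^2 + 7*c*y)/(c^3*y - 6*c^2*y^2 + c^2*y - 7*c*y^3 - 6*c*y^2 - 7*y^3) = c*(-c - 7*y)/(y*(-c^3 + 6*c^2*y - c^2 + 7*c*y^2 + 6*c*y + 7*y^2))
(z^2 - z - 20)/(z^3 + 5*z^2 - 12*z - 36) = (z^2 - z - 20)/(z^3 + 5*z^2 - 12*z - 36)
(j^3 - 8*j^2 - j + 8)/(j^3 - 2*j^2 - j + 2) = (j - 8)/(j - 2)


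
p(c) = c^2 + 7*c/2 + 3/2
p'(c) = 2*c + 7/2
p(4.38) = 36.01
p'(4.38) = 12.26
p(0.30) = 2.64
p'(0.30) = 4.10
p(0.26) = 2.48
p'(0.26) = 4.02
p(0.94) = 5.67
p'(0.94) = 5.38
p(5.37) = 49.13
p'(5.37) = 14.24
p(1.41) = 8.42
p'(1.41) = 6.32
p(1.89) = 11.69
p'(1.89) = 7.28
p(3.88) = 30.13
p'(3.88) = 11.26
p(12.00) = 187.50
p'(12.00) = 27.50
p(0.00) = 1.50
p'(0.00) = 3.50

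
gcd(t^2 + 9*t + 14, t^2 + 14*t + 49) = t + 7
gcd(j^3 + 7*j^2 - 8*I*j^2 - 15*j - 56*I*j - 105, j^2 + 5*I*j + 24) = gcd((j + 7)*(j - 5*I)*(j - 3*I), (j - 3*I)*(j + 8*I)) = j - 3*I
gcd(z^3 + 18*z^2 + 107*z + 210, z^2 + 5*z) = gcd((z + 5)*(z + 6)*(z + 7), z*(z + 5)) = z + 5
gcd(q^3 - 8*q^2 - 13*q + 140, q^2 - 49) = q - 7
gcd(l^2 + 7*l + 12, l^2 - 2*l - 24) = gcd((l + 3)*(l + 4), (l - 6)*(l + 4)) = l + 4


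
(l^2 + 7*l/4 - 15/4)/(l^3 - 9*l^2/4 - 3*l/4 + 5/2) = (l + 3)/(l^2 - l - 2)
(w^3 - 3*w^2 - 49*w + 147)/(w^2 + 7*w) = w - 10 + 21/w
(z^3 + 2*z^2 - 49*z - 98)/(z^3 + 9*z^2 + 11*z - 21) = (z^2 - 5*z - 14)/(z^2 + 2*z - 3)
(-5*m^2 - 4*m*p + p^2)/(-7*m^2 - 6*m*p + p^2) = (-5*m + p)/(-7*m + p)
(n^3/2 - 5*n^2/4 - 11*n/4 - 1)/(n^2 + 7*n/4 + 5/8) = 2*(n^2 - 3*n - 4)/(4*n + 5)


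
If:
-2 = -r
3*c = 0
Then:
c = 0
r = 2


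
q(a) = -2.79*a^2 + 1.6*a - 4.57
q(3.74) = -37.61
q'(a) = 1.6 - 5.58*a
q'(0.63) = -1.92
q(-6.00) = -114.61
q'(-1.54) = 10.19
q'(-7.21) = 41.83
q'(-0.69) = 5.45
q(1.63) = -9.37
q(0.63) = -4.67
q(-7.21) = -161.14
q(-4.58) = -70.42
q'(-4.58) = 27.16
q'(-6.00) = 35.08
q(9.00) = -216.16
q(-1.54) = -13.65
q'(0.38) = -0.52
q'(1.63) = -7.50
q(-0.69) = -7.00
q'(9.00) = -48.62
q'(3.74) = -19.27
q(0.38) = -4.36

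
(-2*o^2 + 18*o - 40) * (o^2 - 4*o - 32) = -2*o^4 + 26*o^3 - 48*o^2 - 416*o + 1280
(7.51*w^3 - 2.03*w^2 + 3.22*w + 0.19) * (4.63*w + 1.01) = 34.7713*w^4 - 1.8138*w^3 + 12.8583*w^2 + 4.1319*w + 0.1919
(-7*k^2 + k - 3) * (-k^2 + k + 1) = 7*k^4 - 8*k^3 - 3*k^2 - 2*k - 3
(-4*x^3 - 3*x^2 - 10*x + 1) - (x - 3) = -4*x^3 - 3*x^2 - 11*x + 4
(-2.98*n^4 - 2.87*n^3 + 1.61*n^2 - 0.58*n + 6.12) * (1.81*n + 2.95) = -5.3938*n^5 - 13.9857*n^4 - 5.5524*n^3 + 3.6997*n^2 + 9.3662*n + 18.054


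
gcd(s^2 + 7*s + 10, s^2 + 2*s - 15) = s + 5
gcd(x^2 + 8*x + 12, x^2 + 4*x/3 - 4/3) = x + 2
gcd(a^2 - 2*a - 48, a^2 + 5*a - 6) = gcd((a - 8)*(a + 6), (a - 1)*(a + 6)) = a + 6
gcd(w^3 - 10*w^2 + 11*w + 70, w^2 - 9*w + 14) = w - 7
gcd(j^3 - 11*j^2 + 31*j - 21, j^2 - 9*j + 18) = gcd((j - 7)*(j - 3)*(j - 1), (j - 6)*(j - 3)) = j - 3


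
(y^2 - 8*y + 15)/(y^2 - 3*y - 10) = (y - 3)/(y + 2)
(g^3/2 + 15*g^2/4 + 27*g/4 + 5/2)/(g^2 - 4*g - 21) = (2*g^3 + 15*g^2 + 27*g + 10)/(4*(g^2 - 4*g - 21))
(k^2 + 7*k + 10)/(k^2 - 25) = (k + 2)/(k - 5)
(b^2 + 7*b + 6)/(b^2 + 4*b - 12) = (b + 1)/(b - 2)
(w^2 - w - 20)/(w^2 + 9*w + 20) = (w - 5)/(w + 5)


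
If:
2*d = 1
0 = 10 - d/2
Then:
No Solution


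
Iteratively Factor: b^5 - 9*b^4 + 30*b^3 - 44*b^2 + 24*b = (b - 2)*(b^4 - 7*b^3 + 16*b^2 - 12*b) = b*(b - 2)*(b^3 - 7*b^2 + 16*b - 12) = b*(b - 3)*(b - 2)*(b^2 - 4*b + 4) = b*(b - 3)*(b - 2)^2*(b - 2)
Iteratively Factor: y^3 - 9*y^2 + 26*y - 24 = (y - 4)*(y^2 - 5*y + 6) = (y - 4)*(y - 2)*(y - 3)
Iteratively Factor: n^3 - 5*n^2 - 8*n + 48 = (n - 4)*(n^2 - n - 12) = (n - 4)*(n + 3)*(n - 4)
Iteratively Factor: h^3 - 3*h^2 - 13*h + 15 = (h - 5)*(h^2 + 2*h - 3) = (h - 5)*(h - 1)*(h + 3)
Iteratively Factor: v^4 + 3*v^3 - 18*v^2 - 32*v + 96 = (v - 2)*(v^3 + 5*v^2 - 8*v - 48) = (v - 2)*(v + 4)*(v^2 + v - 12) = (v - 2)*(v + 4)^2*(v - 3)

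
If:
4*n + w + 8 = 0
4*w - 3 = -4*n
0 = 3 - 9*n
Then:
No Solution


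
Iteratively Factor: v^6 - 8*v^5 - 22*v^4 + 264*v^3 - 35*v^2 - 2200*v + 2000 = (v - 5)*(v^5 - 3*v^4 - 37*v^3 + 79*v^2 + 360*v - 400) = (v - 5)*(v + 4)*(v^4 - 7*v^3 - 9*v^2 + 115*v - 100) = (v - 5)^2*(v + 4)*(v^3 - 2*v^2 - 19*v + 20) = (v - 5)^3*(v + 4)*(v^2 + 3*v - 4) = (v - 5)^3*(v - 1)*(v + 4)*(v + 4)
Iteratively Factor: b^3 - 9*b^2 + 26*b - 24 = (b - 4)*(b^2 - 5*b + 6) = (b - 4)*(b - 3)*(b - 2)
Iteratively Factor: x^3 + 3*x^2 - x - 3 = (x + 3)*(x^2 - 1) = (x + 1)*(x + 3)*(x - 1)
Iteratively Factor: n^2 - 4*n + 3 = (n - 1)*(n - 3)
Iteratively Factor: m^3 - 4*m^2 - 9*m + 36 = (m + 3)*(m^2 - 7*m + 12) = (m - 3)*(m + 3)*(m - 4)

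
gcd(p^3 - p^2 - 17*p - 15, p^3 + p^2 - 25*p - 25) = p^2 - 4*p - 5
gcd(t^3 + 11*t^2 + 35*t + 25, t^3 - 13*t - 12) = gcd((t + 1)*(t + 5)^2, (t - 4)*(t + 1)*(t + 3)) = t + 1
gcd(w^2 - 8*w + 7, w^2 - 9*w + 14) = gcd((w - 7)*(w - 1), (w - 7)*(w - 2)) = w - 7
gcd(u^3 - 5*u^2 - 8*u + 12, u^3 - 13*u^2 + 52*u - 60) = u - 6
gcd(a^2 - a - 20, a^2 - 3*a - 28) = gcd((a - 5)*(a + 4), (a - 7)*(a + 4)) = a + 4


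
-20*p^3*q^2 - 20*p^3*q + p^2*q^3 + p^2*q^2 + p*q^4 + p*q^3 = q*(-4*p + q)*(5*p + q)*(p*q + p)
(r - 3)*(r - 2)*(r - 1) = r^3 - 6*r^2 + 11*r - 6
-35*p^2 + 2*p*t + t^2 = (-5*p + t)*(7*p + t)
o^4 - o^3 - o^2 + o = o*(o - 1)^2*(o + 1)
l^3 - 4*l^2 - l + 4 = (l - 4)*(l - 1)*(l + 1)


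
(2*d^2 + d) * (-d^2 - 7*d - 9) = -2*d^4 - 15*d^3 - 25*d^2 - 9*d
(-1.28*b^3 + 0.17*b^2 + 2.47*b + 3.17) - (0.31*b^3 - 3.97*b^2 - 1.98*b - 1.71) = -1.59*b^3 + 4.14*b^2 + 4.45*b + 4.88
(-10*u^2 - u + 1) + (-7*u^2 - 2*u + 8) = -17*u^2 - 3*u + 9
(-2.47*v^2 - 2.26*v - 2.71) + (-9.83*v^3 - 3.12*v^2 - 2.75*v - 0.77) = -9.83*v^3 - 5.59*v^2 - 5.01*v - 3.48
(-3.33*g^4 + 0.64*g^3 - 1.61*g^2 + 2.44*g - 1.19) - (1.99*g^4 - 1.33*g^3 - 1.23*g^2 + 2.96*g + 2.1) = -5.32*g^4 + 1.97*g^3 - 0.38*g^2 - 0.52*g - 3.29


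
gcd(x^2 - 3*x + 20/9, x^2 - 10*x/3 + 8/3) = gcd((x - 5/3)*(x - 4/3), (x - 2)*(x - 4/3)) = x - 4/3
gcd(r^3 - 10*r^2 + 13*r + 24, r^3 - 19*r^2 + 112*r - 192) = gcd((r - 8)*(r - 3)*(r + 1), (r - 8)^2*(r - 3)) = r^2 - 11*r + 24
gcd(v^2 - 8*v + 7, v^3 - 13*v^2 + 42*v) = v - 7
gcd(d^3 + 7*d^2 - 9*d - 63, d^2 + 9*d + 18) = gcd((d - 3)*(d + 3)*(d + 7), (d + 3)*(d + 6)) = d + 3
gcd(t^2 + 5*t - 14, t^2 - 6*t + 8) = t - 2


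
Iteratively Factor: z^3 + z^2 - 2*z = (z - 1)*(z^2 + 2*z) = (z - 1)*(z + 2)*(z)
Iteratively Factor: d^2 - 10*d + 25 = (d - 5)*(d - 5)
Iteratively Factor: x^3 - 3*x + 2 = (x - 1)*(x^2 + x - 2) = (x - 1)^2*(x + 2)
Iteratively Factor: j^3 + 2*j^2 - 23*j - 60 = (j - 5)*(j^2 + 7*j + 12) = (j - 5)*(j + 4)*(j + 3)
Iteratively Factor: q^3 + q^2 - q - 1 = (q - 1)*(q^2 + 2*q + 1) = (q - 1)*(q + 1)*(q + 1)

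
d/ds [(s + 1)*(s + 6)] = 2*s + 7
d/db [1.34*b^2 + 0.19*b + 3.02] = 2.68*b + 0.19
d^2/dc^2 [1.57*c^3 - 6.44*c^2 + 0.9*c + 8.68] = 9.42*c - 12.88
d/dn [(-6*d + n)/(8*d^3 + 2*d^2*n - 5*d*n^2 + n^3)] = (8*d^3 + 2*d^2*n - 5*d*n^2 + n^3 + (6*d - n)*(2*d^2 - 10*d*n + 3*n^2))/(8*d^3 + 2*d^2*n - 5*d*n^2 + n^3)^2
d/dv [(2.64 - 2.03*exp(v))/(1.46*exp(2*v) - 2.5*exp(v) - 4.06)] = (2.9638*exp(2*v) - 7.7088*exp(v) + 14.8418)*exp(v)/(2.1316*exp(4*v) - 7.3*exp(3*v) - 5.6052*exp(2*v) + 20.3*exp(v) + 16.4836)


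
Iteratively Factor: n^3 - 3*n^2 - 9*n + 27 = (n - 3)*(n^2 - 9) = (n - 3)^2*(n + 3)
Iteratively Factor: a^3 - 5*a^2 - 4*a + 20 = (a - 5)*(a^2 - 4) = (a - 5)*(a - 2)*(a + 2)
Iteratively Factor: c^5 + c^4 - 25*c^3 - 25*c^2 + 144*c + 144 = (c - 3)*(c^4 + 4*c^3 - 13*c^2 - 64*c - 48) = (c - 3)*(c + 4)*(c^3 - 13*c - 12) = (c - 3)*(c + 3)*(c + 4)*(c^2 - 3*c - 4) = (c - 4)*(c - 3)*(c + 3)*(c + 4)*(c + 1)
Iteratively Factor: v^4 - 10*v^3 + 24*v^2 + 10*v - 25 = (v + 1)*(v^3 - 11*v^2 + 35*v - 25) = (v - 5)*(v + 1)*(v^2 - 6*v + 5) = (v - 5)*(v - 1)*(v + 1)*(v - 5)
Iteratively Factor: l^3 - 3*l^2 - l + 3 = (l - 3)*(l^2 - 1) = (l - 3)*(l + 1)*(l - 1)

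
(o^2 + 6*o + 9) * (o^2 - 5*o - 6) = o^4 + o^3 - 27*o^2 - 81*o - 54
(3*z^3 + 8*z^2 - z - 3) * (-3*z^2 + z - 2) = -9*z^5 - 21*z^4 + 5*z^3 - 8*z^2 - z + 6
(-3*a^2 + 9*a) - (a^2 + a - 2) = -4*a^2 + 8*a + 2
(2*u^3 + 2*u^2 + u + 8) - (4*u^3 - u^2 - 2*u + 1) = -2*u^3 + 3*u^2 + 3*u + 7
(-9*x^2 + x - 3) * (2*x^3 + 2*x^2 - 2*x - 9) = -18*x^5 - 16*x^4 + 14*x^3 + 73*x^2 - 3*x + 27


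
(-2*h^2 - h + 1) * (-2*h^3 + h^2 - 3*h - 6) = 4*h^5 + 3*h^3 + 16*h^2 + 3*h - 6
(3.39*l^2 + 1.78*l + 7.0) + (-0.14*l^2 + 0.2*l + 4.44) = 3.25*l^2 + 1.98*l + 11.44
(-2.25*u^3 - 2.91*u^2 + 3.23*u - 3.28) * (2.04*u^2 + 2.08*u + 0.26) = -4.59*u^5 - 10.6164*u^4 - 0.0486000000000004*u^3 - 0.729399999999999*u^2 - 5.9826*u - 0.8528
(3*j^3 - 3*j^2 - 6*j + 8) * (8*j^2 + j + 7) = 24*j^5 - 21*j^4 - 30*j^3 + 37*j^2 - 34*j + 56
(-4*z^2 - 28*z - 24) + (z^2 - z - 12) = -3*z^2 - 29*z - 36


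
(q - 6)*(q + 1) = q^2 - 5*q - 6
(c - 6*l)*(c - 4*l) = c^2 - 10*c*l + 24*l^2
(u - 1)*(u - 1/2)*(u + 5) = u^3 + 7*u^2/2 - 7*u + 5/2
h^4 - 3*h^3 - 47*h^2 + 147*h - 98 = (h - 7)*(h - 2)*(h - 1)*(h + 7)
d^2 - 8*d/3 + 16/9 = (d - 4/3)^2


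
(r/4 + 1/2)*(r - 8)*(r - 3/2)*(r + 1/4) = r^4/4 - 29*r^3/16 - 71*r^2/32 + 89*r/16 + 3/2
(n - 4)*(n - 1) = n^2 - 5*n + 4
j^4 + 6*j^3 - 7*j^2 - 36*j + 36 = (j - 2)*(j - 1)*(j + 3)*(j + 6)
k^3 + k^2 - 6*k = k*(k - 2)*(k + 3)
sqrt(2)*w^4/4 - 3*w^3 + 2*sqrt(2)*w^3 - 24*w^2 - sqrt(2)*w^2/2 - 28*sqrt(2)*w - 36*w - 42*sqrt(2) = (w/2 + 1)*(w + 6)*(w - 7*sqrt(2))*(sqrt(2)*w/2 + 1)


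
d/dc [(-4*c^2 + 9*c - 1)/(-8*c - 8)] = (c^2/2 + c - 5/4)/(c^2 + 2*c + 1)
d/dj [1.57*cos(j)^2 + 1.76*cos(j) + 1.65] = -(3.14*cos(j) + 1.76)*sin(j)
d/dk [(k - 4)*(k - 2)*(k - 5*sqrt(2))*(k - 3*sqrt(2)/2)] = 4*k^3 - 39*sqrt(2)*k^2/2 - 18*k^2 + 46*k + 78*sqrt(2)*k - 90 - 52*sqrt(2)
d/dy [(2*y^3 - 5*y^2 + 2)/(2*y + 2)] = (4*y^3 + y^2 - 10*y - 2)/(2*(y^2 + 2*y + 1))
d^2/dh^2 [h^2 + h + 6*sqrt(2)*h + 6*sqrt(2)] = 2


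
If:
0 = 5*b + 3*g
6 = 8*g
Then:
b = -9/20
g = 3/4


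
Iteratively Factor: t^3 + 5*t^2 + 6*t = (t + 2)*(t^2 + 3*t) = (t + 2)*(t + 3)*(t)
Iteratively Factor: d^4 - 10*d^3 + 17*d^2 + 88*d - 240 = (d + 3)*(d^3 - 13*d^2 + 56*d - 80) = (d - 5)*(d + 3)*(d^2 - 8*d + 16) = (d - 5)*(d - 4)*(d + 3)*(d - 4)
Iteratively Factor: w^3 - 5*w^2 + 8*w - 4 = (w - 1)*(w^2 - 4*w + 4) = (w - 2)*(w - 1)*(w - 2)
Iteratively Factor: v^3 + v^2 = (v)*(v^2 + v) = v*(v + 1)*(v)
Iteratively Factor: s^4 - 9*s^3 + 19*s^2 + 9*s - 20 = (s - 1)*(s^3 - 8*s^2 + 11*s + 20) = (s - 4)*(s - 1)*(s^2 - 4*s - 5) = (s - 4)*(s - 1)*(s + 1)*(s - 5)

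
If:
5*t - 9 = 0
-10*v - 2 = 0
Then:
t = 9/5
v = -1/5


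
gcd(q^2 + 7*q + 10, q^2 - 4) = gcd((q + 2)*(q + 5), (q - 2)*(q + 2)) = q + 2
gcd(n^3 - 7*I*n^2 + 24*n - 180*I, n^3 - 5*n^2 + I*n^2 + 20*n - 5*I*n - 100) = n + 5*I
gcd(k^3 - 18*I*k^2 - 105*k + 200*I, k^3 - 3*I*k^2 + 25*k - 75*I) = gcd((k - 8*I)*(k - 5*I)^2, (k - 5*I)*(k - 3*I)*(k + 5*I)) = k - 5*I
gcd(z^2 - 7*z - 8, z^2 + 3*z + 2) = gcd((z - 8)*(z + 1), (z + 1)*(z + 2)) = z + 1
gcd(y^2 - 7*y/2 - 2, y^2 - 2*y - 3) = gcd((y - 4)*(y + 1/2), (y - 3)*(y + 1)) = 1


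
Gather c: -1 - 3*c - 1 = -3*c - 2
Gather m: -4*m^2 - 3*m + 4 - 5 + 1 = -4*m^2 - 3*m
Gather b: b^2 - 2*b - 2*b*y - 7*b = b^2 + b*(-2*y - 9)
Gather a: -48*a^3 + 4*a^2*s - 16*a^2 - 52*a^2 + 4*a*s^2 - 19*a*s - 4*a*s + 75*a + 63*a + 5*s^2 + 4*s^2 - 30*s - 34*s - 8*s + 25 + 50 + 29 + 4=-48*a^3 + a^2*(4*s - 68) + a*(4*s^2 - 23*s + 138) + 9*s^2 - 72*s + 108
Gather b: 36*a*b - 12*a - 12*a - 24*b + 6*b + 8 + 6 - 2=-24*a + b*(36*a - 18) + 12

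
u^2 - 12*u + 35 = (u - 7)*(u - 5)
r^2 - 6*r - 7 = (r - 7)*(r + 1)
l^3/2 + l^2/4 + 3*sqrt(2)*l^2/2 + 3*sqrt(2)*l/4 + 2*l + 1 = (l/2 + sqrt(2))*(l + 1/2)*(l + sqrt(2))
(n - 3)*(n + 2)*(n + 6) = n^3 + 5*n^2 - 12*n - 36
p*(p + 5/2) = p^2 + 5*p/2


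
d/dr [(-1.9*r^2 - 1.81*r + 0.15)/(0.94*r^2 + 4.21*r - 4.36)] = (-6.2976*r^2 + 16.286*r + 7.2601)/(0.8836*r^4 + 7.9148*r^3 + 9.5273*r^2 - 36.7112*r + 19.0096)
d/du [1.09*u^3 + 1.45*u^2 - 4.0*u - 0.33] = 3.27*u^2 + 2.9*u - 4.0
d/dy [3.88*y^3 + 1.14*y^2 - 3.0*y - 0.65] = 11.64*y^2 + 2.28*y - 3.0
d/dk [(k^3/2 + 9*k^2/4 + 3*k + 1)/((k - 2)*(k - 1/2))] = (4*k^4 - 20*k^3 - 57*k^2 + 20*k + 44)/(2*(4*k^4 - 20*k^3 + 33*k^2 - 20*k + 4))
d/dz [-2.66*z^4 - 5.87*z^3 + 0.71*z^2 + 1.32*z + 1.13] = -10.64*z^3 - 17.61*z^2 + 1.42*z + 1.32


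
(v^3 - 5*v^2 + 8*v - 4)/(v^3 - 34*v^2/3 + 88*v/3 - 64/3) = 3*(v^2 - 3*v + 2)/(3*v^2 - 28*v + 32)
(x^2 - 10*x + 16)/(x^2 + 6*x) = (x^2 - 10*x + 16)/(x*(x + 6))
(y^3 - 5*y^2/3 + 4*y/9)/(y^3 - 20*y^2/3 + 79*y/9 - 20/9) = y/(y - 5)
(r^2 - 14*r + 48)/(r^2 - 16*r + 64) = (r - 6)/(r - 8)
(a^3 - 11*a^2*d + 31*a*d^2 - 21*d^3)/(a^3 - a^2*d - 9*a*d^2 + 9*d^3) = (a - 7*d)/(a + 3*d)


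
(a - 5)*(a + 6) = a^2 + a - 30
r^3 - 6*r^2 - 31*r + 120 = (r - 8)*(r - 3)*(r + 5)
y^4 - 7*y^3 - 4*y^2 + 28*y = y*(y - 7)*(y - 2)*(y + 2)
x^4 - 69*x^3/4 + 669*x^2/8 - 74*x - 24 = (x - 8)^2*(x - 3/2)*(x + 1/4)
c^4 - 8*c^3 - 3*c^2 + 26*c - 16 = (c - 8)*(c - 1)^2*(c + 2)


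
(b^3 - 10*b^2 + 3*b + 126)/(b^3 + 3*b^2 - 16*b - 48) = (b^2 - 13*b + 42)/(b^2 - 16)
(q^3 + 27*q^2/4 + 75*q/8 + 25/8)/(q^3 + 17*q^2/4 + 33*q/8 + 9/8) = (4*q^2 + 25*q + 25)/(4*q^2 + 15*q + 9)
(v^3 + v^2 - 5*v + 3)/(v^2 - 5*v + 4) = (v^2 + 2*v - 3)/(v - 4)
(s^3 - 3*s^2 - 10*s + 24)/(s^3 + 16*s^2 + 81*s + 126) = (s^2 - 6*s + 8)/(s^2 + 13*s + 42)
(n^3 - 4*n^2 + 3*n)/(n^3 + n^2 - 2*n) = (n - 3)/(n + 2)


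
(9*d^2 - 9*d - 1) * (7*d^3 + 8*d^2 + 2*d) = 63*d^5 + 9*d^4 - 61*d^3 - 26*d^2 - 2*d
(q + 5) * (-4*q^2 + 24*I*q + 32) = -4*q^3 - 20*q^2 + 24*I*q^2 + 32*q + 120*I*q + 160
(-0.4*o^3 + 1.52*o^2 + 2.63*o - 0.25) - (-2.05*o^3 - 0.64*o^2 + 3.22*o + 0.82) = 1.65*o^3 + 2.16*o^2 - 0.59*o - 1.07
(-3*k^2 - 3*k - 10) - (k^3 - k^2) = -k^3 - 2*k^2 - 3*k - 10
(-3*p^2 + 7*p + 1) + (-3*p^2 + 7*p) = -6*p^2 + 14*p + 1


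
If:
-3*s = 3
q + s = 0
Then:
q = 1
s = -1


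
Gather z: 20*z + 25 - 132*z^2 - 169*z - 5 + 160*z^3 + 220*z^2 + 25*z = 160*z^3 + 88*z^2 - 124*z + 20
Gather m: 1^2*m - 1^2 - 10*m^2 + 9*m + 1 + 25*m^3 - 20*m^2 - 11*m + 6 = 25*m^3 - 30*m^2 - m + 6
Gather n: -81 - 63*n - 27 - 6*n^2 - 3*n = -6*n^2 - 66*n - 108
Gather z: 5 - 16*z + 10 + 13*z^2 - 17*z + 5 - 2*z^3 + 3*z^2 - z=-2*z^3 + 16*z^2 - 34*z + 20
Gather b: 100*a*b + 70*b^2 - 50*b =70*b^2 + b*(100*a - 50)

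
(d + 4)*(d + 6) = d^2 + 10*d + 24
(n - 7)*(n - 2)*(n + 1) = n^3 - 8*n^2 + 5*n + 14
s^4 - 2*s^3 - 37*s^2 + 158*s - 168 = (s - 4)*(s - 3)*(s - 2)*(s + 7)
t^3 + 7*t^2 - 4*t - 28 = (t - 2)*(t + 2)*(t + 7)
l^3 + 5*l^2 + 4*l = l*(l + 1)*(l + 4)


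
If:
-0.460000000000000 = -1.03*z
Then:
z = 0.45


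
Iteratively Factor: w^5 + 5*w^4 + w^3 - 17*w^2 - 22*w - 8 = (w + 4)*(w^4 + w^3 - 3*w^2 - 5*w - 2) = (w - 2)*(w + 4)*(w^3 + 3*w^2 + 3*w + 1) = (w - 2)*(w + 1)*(w + 4)*(w^2 + 2*w + 1) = (w - 2)*(w + 1)^2*(w + 4)*(w + 1)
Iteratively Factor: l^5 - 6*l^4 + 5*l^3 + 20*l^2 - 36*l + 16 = (l - 4)*(l^4 - 2*l^3 - 3*l^2 + 8*l - 4) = (l - 4)*(l - 1)*(l^3 - l^2 - 4*l + 4) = (l - 4)*(l - 1)*(l + 2)*(l^2 - 3*l + 2) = (l - 4)*(l - 1)^2*(l + 2)*(l - 2)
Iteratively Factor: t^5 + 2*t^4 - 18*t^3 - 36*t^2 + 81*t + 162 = (t - 3)*(t^4 + 5*t^3 - 3*t^2 - 45*t - 54) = (t - 3)*(t + 2)*(t^3 + 3*t^2 - 9*t - 27) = (t - 3)^2*(t + 2)*(t^2 + 6*t + 9) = (t - 3)^2*(t + 2)*(t + 3)*(t + 3)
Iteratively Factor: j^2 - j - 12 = (j + 3)*(j - 4)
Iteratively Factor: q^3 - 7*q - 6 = (q + 2)*(q^2 - 2*q - 3) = (q + 1)*(q + 2)*(q - 3)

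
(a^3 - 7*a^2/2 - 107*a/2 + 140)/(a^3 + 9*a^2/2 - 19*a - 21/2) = (2*a^2 - 21*a + 40)/(2*a^2 - 5*a - 3)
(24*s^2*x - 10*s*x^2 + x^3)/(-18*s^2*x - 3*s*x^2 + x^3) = (-4*s + x)/(3*s + x)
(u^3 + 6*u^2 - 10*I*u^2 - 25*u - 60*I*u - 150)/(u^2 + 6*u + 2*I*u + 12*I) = (u^2 - 10*I*u - 25)/(u + 2*I)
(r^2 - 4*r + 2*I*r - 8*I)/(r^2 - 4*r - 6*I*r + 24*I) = (r + 2*I)/(r - 6*I)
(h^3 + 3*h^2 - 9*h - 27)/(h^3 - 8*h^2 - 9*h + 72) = (h + 3)/(h - 8)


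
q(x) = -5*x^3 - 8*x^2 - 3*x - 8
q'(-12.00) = -1971.00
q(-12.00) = 7516.00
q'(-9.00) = -1074.00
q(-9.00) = 3016.00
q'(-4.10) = -189.55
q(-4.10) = 214.42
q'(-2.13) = -36.97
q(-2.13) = 10.41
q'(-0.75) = 0.56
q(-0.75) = -8.14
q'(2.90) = -175.55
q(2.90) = -205.92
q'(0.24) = -7.70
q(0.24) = -9.25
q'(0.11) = -4.94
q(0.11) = -8.43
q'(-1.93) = -27.99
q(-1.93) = 3.94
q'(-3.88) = -166.74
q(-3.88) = 175.26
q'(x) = -15*x^2 - 16*x - 3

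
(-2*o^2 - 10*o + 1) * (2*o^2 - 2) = -4*o^4 - 20*o^3 + 6*o^2 + 20*o - 2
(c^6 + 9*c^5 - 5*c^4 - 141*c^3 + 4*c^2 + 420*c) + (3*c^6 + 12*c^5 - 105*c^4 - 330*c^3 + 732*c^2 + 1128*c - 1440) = 4*c^6 + 21*c^5 - 110*c^4 - 471*c^3 + 736*c^2 + 1548*c - 1440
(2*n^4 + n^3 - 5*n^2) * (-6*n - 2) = -12*n^5 - 10*n^4 + 28*n^3 + 10*n^2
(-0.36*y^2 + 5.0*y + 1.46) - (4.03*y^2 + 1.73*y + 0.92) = -4.39*y^2 + 3.27*y + 0.54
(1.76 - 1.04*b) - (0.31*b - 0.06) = 1.82 - 1.35*b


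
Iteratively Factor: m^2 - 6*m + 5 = (m - 1)*(m - 5)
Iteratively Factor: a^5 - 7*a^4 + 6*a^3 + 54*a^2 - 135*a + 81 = (a - 1)*(a^4 - 6*a^3 + 54*a - 81) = (a - 1)*(a + 3)*(a^3 - 9*a^2 + 27*a - 27) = (a - 3)*(a - 1)*(a + 3)*(a^2 - 6*a + 9) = (a - 3)^2*(a - 1)*(a + 3)*(a - 3)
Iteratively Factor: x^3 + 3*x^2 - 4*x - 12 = (x + 2)*(x^2 + x - 6) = (x - 2)*(x + 2)*(x + 3)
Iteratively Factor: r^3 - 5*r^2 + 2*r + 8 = (r - 2)*(r^2 - 3*r - 4) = (r - 4)*(r - 2)*(r + 1)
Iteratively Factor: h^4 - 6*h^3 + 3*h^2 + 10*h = (h + 1)*(h^3 - 7*h^2 + 10*h) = h*(h + 1)*(h^2 - 7*h + 10) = h*(h - 5)*(h + 1)*(h - 2)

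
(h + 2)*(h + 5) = h^2 + 7*h + 10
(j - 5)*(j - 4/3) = j^2 - 19*j/3 + 20/3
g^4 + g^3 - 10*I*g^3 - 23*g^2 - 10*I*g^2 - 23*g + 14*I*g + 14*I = (g - 7*I)*(g - 2*I)*(-I*g - I)*(I*g + 1)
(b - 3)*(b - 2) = b^2 - 5*b + 6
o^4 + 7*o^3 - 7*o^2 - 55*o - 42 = (o - 3)*(o + 1)*(o + 2)*(o + 7)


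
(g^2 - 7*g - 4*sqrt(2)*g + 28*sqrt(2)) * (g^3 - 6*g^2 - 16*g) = g^5 - 13*g^4 - 4*sqrt(2)*g^4 + 26*g^3 + 52*sqrt(2)*g^3 - 104*sqrt(2)*g^2 + 112*g^2 - 448*sqrt(2)*g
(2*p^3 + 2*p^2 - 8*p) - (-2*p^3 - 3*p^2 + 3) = 4*p^3 + 5*p^2 - 8*p - 3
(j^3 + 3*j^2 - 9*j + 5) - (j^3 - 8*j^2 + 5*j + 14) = 11*j^2 - 14*j - 9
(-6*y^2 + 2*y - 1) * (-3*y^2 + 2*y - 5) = 18*y^4 - 18*y^3 + 37*y^2 - 12*y + 5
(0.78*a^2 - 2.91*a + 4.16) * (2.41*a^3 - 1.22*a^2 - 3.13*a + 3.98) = 1.8798*a^5 - 7.9647*a^4 + 11.1344*a^3 + 7.1375*a^2 - 24.6026*a + 16.5568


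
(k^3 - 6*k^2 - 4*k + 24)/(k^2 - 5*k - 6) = (k^2 - 4)/(k + 1)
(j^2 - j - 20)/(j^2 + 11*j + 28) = (j - 5)/(j + 7)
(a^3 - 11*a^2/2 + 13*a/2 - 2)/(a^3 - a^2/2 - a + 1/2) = (a - 4)/(a + 1)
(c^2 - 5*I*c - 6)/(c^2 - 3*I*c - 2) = (c - 3*I)/(c - I)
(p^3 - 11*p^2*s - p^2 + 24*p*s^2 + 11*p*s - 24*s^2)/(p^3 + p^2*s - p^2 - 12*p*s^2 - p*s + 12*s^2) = (p - 8*s)/(p + 4*s)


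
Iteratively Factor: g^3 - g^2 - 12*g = (g)*(g^2 - g - 12) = g*(g - 4)*(g + 3)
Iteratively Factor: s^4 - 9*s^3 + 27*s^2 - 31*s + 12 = (s - 4)*(s^3 - 5*s^2 + 7*s - 3) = (s - 4)*(s - 1)*(s^2 - 4*s + 3) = (s - 4)*(s - 3)*(s - 1)*(s - 1)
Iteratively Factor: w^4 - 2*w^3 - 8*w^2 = (w + 2)*(w^3 - 4*w^2) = w*(w + 2)*(w^2 - 4*w) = w*(w - 4)*(w + 2)*(w)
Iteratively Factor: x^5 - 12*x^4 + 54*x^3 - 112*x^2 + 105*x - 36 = (x - 3)*(x^4 - 9*x^3 + 27*x^2 - 31*x + 12) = (x - 3)*(x - 1)*(x^3 - 8*x^2 + 19*x - 12) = (x - 3)*(x - 1)^2*(x^2 - 7*x + 12) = (x - 3)^2*(x - 1)^2*(x - 4)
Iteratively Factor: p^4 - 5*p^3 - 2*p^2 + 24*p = (p - 3)*(p^3 - 2*p^2 - 8*p) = (p - 3)*(p + 2)*(p^2 - 4*p) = p*(p - 3)*(p + 2)*(p - 4)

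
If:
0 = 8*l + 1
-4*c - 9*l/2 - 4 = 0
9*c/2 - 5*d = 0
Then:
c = -55/64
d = -99/128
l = -1/8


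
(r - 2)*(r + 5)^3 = r^4 + 13*r^3 + 45*r^2 - 25*r - 250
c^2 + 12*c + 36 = (c + 6)^2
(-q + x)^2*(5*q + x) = 5*q^3 - 9*q^2*x + 3*q*x^2 + x^3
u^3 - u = u*(u - 1)*(u + 1)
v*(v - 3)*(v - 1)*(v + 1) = v^4 - 3*v^3 - v^2 + 3*v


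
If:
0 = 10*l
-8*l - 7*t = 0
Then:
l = 0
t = 0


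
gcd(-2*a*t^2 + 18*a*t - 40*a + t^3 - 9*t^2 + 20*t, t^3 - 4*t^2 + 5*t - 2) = 1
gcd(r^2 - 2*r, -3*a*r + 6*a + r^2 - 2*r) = r - 2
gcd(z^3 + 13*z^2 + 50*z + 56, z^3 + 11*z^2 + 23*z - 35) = z + 7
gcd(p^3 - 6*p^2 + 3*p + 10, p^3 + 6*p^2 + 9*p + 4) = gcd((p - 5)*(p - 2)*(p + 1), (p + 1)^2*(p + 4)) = p + 1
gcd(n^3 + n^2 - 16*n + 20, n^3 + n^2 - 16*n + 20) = n^3 + n^2 - 16*n + 20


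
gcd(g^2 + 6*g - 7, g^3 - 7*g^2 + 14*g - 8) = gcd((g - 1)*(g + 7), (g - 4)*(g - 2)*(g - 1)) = g - 1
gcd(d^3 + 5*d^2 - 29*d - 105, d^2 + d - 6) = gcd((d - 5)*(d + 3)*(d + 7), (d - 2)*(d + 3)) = d + 3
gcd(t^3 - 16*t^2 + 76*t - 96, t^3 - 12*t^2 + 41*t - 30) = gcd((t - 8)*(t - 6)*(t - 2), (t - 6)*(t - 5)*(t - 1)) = t - 6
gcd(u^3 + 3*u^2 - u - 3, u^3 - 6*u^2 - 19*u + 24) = u^2 + 2*u - 3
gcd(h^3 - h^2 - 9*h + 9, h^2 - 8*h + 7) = h - 1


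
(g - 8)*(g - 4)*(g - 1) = g^3 - 13*g^2 + 44*g - 32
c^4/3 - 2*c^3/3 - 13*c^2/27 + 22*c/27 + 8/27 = (c/3 + 1/3)*(c - 2)*(c - 4/3)*(c + 1/3)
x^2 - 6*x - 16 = (x - 8)*(x + 2)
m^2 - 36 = (m - 6)*(m + 6)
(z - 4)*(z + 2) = z^2 - 2*z - 8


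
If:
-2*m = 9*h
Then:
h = -2*m/9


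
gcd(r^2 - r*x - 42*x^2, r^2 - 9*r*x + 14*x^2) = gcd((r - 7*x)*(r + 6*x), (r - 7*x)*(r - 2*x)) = -r + 7*x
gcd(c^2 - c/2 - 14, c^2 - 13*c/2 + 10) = c - 4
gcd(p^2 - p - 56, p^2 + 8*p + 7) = p + 7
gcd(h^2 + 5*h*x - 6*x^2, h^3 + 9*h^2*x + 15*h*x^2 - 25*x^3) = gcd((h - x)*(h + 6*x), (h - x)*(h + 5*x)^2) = -h + x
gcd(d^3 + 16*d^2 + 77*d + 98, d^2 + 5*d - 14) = d + 7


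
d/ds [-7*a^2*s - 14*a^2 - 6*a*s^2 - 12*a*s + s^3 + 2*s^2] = -7*a^2 - 12*a*s - 12*a + 3*s^2 + 4*s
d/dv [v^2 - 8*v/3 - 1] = 2*v - 8/3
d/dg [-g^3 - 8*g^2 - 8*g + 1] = -3*g^2 - 16*g - 8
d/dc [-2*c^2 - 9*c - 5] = -4*c - 9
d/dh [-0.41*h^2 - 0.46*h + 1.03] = -0.82*h - 0.46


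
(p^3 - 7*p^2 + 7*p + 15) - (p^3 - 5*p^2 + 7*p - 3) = 18 - 2*p^2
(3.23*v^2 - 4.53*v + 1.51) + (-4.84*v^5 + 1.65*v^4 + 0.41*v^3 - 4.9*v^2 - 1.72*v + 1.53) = -4.84*v^5 + 1.65*v^4 + 0.41*v^3 - 1.67*v^2 - 6.25*v + 3.04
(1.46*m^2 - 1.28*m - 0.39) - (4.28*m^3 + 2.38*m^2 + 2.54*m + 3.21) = -4.28*m^3 - 0.92*m^2 - 3.82*m - 3.6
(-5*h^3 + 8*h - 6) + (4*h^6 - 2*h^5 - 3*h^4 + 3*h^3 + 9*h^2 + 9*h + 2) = 4*h^6 - 2*h^5 - 3*h^4 - 2*h^3 + 9*h^2 + 17*h - 4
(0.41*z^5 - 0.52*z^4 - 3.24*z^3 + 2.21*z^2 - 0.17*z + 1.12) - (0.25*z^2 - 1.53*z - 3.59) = 0.41*z^5 - 0.52*z^4 - 3.24*z^3 + 1.96*z^2 + 1.36*z + 4.71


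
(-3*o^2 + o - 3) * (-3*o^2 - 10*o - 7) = 9*o^4 + 27*o^3 + 20*o^2 + 23*o + 21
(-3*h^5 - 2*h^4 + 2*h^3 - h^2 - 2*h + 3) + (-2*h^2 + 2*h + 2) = -3*h^5 - 2*h^4 + 2*h^3 - 3*h^2 + 5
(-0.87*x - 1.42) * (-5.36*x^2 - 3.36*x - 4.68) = 4.6632*x^3 + 10.5344*x^2 + 8.8428*x + 6.6456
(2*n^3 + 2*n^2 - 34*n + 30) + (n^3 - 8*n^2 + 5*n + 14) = 3*n^3 - 6*n^2 - 29*n + 44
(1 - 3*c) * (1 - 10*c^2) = 30*c^3 - 10*c^2 - 3*c + 1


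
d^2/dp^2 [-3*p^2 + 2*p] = -6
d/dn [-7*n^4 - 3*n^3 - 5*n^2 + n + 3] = -28*n^3 - 9*n^2 - 10*n + 1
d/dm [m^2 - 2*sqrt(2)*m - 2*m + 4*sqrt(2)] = 2*m - 2*sqrt(2) - 2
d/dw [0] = 0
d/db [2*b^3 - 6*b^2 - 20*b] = 6*b^2 - 12*b - 20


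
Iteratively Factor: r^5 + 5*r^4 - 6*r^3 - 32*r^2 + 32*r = (r - 2)*(r^4 + 7*r^3 + 8*r^2 - 16*r) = (r - 2)*(r + 4)*(r^3 + 3*r^2 - 4*r) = r*(r - 2)*(r + 4)*(r^2 + 3*r - 4) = r*(r - 2)*(r + 4)^2*(r - 1)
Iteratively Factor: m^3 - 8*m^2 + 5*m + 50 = (m + 2)*(m^2 - 10*m + 25) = (m - 5)*(m + 2)*(m - 5)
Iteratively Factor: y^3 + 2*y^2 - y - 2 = (y + 2)*(y^2 - 1) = (y + 1)*(y + 2)*(y - 1)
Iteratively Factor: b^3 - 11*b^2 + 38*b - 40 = (b - 4)*(b^2 - 7*b + 10) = (b - 5)*(b - 4)*(b - 2)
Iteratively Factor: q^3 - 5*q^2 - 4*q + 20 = (q + 2)*(q^2 - 7*q + 10) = (q - 5)*(q + 2)*(q - 2)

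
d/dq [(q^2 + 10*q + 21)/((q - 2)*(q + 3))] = -9/(q^2 - 4*q + 4)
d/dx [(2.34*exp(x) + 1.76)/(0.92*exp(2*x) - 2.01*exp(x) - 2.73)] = (-(1.84*exp(x) - 2.01)*(2.34*exp(x) + 1.76) + 2.1528*exp(2*x) - 4.7034*exp(x) - 6.3882)*exp(x)/(-0.92*exp(2*x) + 2.01*exp(x) + 2.73)^2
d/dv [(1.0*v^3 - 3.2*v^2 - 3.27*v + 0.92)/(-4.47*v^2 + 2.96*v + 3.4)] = (-4.47*v^4 + 5.92*v^3 - 13.8889*v^2 - 13.5352*v - 13.8412)/(19.9809*v^4 - 26.4624*v^3 - 21.6344*v^2 + 20.128*v + 11.56)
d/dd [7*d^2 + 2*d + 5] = 14*d + 2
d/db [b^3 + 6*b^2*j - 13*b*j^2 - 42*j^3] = 3*b^2 + 12*b*j - 13*j^2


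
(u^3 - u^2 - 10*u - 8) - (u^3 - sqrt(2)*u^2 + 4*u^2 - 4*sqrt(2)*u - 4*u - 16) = -5*u^2 + sqrt(2)*u^2 - 6*u + 4*sqrt(2)*u + 8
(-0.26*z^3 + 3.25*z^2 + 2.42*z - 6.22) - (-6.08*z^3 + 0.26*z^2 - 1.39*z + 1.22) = 5.82*z^3 + 2.99*z^2 + 3.81*z - 7.44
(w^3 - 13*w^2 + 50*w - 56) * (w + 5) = w^4 - 8*w^3 - 15*w^2 + 194*w - 280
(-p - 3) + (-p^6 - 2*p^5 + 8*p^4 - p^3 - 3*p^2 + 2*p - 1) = -p^6 - 2*p^5 + 8*p^4 - p^3 - 3*p^2 + p - 4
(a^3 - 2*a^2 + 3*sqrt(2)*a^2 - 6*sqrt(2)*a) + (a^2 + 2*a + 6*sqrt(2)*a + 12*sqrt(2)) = a^3 - a^2 + 3*sqrt(2)*a^2 + 2*a + 12*sqrt(2)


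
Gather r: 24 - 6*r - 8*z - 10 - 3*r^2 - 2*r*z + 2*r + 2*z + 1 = -3*r^2 + r*(-2*z - 4) - 6*z + 15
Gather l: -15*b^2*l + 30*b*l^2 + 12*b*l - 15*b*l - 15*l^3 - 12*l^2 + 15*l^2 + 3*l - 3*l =-15*l^3 + l^2*(30*b + 3) + l*(-15*b^2 - 3*b)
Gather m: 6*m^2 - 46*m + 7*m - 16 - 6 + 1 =6*m^2 - 39*m - 21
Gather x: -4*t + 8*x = -4*t + 8*x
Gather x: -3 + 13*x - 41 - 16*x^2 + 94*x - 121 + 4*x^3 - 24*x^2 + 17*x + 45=4*x^3 - 40*x^2 + 124*x - 120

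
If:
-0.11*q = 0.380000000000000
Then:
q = -3.45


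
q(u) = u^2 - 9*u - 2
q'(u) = 2*u - 9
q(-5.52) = 78.15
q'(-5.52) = -20.04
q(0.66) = -7.50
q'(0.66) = -7.68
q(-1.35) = 11.97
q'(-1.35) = -11.70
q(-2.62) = 28.44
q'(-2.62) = -14.24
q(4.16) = -22.13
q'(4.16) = -0.68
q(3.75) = -21.69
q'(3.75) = -1.50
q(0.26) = -4.27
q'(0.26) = -8.48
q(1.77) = -14.80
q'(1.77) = -5.46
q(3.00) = -20.00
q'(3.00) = -3.00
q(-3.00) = 34.00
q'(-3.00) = -15.00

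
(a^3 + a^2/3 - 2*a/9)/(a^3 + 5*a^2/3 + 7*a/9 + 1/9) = a*(9*a^2 + 3*a - 2)/(9*a^3 + 15*a^2 + 7*a + 1)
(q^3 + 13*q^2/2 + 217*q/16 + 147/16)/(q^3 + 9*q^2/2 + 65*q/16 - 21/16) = (4*q + 7)/(4*q - 1)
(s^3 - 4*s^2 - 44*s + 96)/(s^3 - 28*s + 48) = (s - 8)/(s - 4)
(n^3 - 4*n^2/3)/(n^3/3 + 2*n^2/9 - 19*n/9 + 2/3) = n^2*(9*n - 12)/(3*n^3 + 2*n^2 - 19*n + 6)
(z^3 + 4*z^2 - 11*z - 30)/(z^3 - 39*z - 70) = (z - 3)/(z - 7)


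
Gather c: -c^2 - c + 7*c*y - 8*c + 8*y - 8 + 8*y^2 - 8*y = -c^2 + c*(7*y - 9) + 8*y^2 - 8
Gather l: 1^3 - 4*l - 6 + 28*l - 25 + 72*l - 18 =96*l - 48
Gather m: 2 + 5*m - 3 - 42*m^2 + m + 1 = -42*m^2 + 6*m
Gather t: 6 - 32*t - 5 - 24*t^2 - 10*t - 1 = -24*t^2 - 42*t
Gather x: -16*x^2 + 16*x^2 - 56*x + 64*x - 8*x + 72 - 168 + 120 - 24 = 0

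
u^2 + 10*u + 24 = (u + 4)*(u + 6)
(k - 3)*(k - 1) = k^2 - 4*k + 3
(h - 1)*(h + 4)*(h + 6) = h^3 + 9*h^2 + 14*h - 24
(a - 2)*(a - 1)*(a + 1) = a^3 - 2*a^2 - a + 2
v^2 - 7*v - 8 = (v - 8)*(v + 1)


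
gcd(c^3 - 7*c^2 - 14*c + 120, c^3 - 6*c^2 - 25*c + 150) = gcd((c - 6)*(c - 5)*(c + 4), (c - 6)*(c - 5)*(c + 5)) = c^2 - 11*c + 30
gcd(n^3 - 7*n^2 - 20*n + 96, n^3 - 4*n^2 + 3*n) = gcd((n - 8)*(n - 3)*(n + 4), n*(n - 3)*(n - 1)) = n - 3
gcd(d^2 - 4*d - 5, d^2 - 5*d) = d - 5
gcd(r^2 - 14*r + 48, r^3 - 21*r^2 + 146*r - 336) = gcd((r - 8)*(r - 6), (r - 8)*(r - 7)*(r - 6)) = r^2 - 14*r + 48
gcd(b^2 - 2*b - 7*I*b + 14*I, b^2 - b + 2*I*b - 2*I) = 1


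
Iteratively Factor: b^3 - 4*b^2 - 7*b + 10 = (b + 2)*(b^2 - 6*b + 5) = (b - 5)*(b + 2)*(b - 1)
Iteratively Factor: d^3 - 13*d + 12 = (d - 3)*(d^2 + 3*d - 4) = (d - 3)*(d + 4)*(d - 1)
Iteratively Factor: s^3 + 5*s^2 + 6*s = (s + 2)*(s^2 + 3*s) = s*(s + 2)*(s + 3)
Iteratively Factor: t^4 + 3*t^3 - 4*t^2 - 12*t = (t)*(t^3 + 3*t^2 - 4*t - 12) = t*(t + 2)*(t^2 + t - 6) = t*(t - 2)*(t + 2)*(t + 3)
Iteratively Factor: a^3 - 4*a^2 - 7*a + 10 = (a + 2)*(a^2 - 6*a + 5) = (a - 5)*(a + 2)*(a - 1)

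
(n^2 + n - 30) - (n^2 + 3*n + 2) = -2*n - 32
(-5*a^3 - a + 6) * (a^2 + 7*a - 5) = -5*a^5 - 35*a^4 + 24*a^3 - a^2 + 47*a - 30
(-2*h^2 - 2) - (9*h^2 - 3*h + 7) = -11*h^2 + 3*h - 9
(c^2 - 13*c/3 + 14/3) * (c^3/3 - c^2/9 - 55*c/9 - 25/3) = c^5/3 - 14*c^4/9 - 110*c^3/27 + 476*c^2/27 + 205*c/27 - 350/9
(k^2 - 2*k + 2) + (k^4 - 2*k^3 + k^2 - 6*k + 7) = k^4 - 2*k^3 + 2*k^2 - 8*k + 9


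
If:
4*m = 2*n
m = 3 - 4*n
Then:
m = 1/3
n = 2/3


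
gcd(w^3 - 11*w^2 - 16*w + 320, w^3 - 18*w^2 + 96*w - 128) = w^2 - 16*w + 64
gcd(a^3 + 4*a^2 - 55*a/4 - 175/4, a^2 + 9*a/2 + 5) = a + 5/2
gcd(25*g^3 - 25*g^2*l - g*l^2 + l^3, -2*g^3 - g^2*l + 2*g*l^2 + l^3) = g - l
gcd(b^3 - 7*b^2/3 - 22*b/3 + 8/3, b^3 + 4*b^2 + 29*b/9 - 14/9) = b^2 + 5*b/3 - 2/3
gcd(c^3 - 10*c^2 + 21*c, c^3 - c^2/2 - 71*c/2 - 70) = c - 7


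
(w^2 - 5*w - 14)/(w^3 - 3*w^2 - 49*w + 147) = (w + 2)/(w^2 + 4*w - 21)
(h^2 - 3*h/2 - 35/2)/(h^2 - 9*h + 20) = (h + 7/2)/(h - 4)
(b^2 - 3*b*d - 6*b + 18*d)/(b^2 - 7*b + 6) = (b - 3*d)/(b - 1)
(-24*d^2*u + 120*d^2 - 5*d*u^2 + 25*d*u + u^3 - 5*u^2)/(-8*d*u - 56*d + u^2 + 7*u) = (3*d*u - 15*d + u^2 - 5*u)/(u + 7)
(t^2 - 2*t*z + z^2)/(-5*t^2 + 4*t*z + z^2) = (-t + z)/(5*t + z)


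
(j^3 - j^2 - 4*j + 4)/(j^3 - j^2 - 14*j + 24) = (j^2 + j - 2)/(j^2 + j - 12)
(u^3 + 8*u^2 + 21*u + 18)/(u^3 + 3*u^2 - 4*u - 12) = (u + 3)/(u - 2)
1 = 1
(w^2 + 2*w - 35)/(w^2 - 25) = (w + 7)/(w + 5)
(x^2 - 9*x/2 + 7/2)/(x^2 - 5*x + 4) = (x - 7/2)/(x - 4)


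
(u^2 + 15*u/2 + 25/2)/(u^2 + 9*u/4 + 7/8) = 4*(2*u^2 + 15*u + 25)/(8*u^2 + 18*u + 7)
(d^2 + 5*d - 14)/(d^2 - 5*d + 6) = (d + 7)/(d - 3)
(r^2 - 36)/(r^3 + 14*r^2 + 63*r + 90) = (r - 6)/(r^2 + 8*r + 15)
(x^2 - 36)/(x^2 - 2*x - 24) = (x + 6)/(x + 4)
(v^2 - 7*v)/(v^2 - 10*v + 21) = v/(v - 3)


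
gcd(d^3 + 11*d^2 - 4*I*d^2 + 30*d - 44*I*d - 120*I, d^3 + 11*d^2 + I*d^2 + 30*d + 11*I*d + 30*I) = d^2 + 11*d + 30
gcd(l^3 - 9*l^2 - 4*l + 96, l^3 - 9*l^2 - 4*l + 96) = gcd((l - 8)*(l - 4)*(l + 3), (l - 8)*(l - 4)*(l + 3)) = l^3 - 9*l^2 - 4*l + 96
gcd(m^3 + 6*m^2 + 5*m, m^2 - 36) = 1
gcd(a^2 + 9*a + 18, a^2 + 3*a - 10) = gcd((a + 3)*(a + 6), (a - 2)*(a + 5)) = 1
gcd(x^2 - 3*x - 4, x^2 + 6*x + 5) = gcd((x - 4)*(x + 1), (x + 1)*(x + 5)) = x + 1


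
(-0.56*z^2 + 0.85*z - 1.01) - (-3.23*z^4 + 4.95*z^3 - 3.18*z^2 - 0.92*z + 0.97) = 3.23*z^4 - 4.95*z^3 + 2.62*z^2 + 1.77*z - 1.98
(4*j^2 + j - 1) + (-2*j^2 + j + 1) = 2*j^2 + 2*j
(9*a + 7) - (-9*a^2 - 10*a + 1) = 9*a^2 + 19*a + 6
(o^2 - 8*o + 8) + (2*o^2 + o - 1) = 3*o^2 - 7*o + 7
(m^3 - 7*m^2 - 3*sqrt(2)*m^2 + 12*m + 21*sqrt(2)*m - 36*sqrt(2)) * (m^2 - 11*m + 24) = m^5 - 18*m^4 - 3*sqrt(2)*m^4 + 54*sqrt(2)*m^3 + 113*m^3 - 339*sqrt(2)*m^2 - 300*m^2 + 288*m + 900*sqrt(2)*m - 864*sqrt(2)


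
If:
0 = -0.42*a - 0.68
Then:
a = -1.62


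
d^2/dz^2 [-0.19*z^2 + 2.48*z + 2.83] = -0.380000000000000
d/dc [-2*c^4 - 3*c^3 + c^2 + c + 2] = -8*c^3 - 9*c^2 + 2*c + 1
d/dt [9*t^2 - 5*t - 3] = 18*t - 5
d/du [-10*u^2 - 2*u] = -20*u - 2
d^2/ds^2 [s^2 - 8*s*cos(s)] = 8*s*cos(s) + 16*sin(s) + 2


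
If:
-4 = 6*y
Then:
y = -2/3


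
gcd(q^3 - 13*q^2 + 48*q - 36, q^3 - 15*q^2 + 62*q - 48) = q^2 - 7*q + 6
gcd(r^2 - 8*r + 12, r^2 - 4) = r - 2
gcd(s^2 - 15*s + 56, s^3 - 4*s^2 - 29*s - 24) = s - 8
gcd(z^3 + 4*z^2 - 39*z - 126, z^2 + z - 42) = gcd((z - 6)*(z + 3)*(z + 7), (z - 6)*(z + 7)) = z^2 + z - 42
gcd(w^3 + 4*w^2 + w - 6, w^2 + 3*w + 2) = w + 2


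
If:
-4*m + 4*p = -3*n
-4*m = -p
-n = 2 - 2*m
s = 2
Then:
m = 1/3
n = -4/3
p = 4/3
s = 2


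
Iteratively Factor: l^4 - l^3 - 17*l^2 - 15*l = (l - 5)*(l^3 + 4*l^2 + 3*l) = l*(l - 5)*(l^2 + 4*l + 3) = l*(l - 5)*(l + 3)*(l + 1)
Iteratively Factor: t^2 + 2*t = (t + 2)*(t)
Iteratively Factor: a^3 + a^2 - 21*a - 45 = (a - 5)*(a^2 + 6*a + 9) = (a - 5)*(a + 3)*(a + 3)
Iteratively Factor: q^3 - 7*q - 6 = (q + 1)*(q^2 - q - 6) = (q + 1)*(q + 2)*(q - 3)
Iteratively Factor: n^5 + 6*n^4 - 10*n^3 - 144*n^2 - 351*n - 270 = (n + 3)*(n^4 + 3*n^3 - 19*n^2 - 87*n - 90) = (n - 5)*(n + 3)*(n^3 + 8*n^2 + 21*n + 18) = (n - 5)*(n + 2)*(n + 3)*(n^2 + 6*n + 9) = (n - 5)*(n + 2)*(n + 3)^2*(n + 3)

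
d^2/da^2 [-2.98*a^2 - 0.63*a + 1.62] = -5.96000000000000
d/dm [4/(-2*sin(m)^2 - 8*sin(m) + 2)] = 4*(sin(m) + 2)*cos(m)/(4*sin(m) - cos(m)^2)^2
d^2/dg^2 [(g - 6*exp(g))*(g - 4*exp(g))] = -10*g*exp(g) + 96*exp(2*g) - 20*exp(g) + 2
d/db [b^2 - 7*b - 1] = 2*b - 7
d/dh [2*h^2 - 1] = 4*h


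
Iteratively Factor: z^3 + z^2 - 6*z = (z - 2)*(z^2 + 3*z) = z*(z - 2)*(z + 3)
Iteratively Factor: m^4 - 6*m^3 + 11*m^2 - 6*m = (m - 1)*(m^3 - 5*m^2 + 6*m) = (m - 3)*(m - 1)*(m^2 - 2*m) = (m - 3)*(m - 2)*(m - 1)*(m)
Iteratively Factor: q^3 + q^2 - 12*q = (q + 4)*(q^2 - 3*q) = q*(q + 4)*(q - 3)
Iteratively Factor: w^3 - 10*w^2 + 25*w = (w - 5)*(w^2 - 5*w) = (w - 5)^2*(w)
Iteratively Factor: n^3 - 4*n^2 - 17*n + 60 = (n + 4)*(n^2 - 8*n + 15) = (n - 5)*(n + 4)*(n - 3)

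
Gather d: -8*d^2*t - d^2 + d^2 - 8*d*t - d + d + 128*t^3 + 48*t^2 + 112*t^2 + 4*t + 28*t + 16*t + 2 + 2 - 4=-8*d^2*t - 8*d*t + 128*t^3 + 160*t^2 + 48*t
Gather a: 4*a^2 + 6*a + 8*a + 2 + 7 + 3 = 4*a^2 + 14*a + 12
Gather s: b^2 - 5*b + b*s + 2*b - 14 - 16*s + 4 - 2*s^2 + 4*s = b^2 - 3*b - 2*s^2 + s*(b - 12) - 10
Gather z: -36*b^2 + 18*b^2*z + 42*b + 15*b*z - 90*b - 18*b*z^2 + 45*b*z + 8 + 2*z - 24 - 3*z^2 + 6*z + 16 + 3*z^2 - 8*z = -36*b^2 - 18*b*z^2 - 48*b + z*(18*b^2 + 60*b)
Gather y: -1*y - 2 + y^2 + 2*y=y^2 + y - 2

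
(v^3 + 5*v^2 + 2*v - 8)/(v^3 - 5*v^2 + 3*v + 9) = (v^3 + 5*v^2 + 2*v - 8)/(v^3 - 5*v^2 + 3*v + 9)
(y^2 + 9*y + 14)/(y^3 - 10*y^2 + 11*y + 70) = (y + 7)/(y^2 - 12*y + 35)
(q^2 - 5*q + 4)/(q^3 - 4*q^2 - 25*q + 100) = (q - 1)/(q^2 - 25)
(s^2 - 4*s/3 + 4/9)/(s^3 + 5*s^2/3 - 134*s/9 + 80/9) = (3*s - 2)/(3*s^2 + 7*s - 40)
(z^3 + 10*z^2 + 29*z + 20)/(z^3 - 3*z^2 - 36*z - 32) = (z + 5)/(z - 8)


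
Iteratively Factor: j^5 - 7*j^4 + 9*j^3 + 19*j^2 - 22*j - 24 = (j - 4)*(j^4 - 3*j^3 - 3*j^2 + 7*j + 6) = (j - 4)*(j + 1)*(j^3 - 4*j^2 + j + 6) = (j - 4)*(j - 2)*(j + 1)*(j^2 - 2*j - 3) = (j - 4)*(j - 3)*(j - 2)*(j + 1)*(j + 1)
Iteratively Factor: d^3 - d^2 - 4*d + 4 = (d - 1)*(d^2 - 4) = (d - 2)*(d - 1)*(d + 2)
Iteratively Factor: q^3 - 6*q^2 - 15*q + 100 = (q - 5)*(q^2 - q - 20) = (q - 5)*(q + 4)*(q - 5)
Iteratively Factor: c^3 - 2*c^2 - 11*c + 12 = (c + 3)*(c^2 - 5*c + 4) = (c - 4)*(c + 3)*(c - 1)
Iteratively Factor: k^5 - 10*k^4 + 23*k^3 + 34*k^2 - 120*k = (k - 3)*(k^4 - 7*k^3 + 2*k^2 + 40*k) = (k - 5)*(k - 3)*(k^3 - 2*k^2 - 8*k) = (k - 5)*(k - 3)*(k + 2)*(k^2 - 4*k) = k*(k - 5)*(k - 3)*(k + 2)*(k - 4)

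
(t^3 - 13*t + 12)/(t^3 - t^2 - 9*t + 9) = (t + 4)/(t + 3)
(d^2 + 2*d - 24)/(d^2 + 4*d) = (d^2 + 2*d - 24)/(d*(d + 4))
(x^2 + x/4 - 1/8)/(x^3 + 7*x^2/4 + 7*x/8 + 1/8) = (4*x - 1)/(4*x^2 + 5*x + 1)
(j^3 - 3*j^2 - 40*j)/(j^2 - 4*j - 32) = j*(j + 5)/(j + 4)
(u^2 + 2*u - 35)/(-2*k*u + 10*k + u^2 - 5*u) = (u + 7)/(-2*k + u)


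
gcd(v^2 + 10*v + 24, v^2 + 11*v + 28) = v + 4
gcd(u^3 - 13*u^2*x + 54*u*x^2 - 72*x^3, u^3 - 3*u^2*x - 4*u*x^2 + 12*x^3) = -u + 3*x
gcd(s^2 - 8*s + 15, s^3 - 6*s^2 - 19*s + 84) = s - 3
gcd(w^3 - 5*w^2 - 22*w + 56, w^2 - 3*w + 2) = w - 2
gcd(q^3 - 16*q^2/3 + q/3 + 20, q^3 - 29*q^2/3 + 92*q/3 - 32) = q^2 - 7*q + 12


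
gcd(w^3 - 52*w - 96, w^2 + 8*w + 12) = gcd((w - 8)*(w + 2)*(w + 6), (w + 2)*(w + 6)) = w^2 + 8*w + 12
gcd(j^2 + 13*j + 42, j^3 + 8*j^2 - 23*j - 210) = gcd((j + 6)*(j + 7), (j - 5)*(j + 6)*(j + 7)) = j^2 + 13*j + 42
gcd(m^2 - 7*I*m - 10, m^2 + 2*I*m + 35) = m - 5*I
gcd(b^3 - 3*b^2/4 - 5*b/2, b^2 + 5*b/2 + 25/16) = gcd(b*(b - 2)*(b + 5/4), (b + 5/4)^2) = b + 5/4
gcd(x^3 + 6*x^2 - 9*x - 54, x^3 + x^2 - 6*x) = x + 3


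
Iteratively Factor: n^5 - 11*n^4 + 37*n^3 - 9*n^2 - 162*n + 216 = (n + 2)*(n^4 - 13*n^3 + 63*n^2 - 135*n + 108) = (n - 3)*(n + 2)*(n^3 - 10*n^2 + 33*n - 36) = (n - 4)*(n - 3)*(n + 2)*(n^2 - 6*n + 9) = (n - 4)*(n - 3)^2*(n + 2)*(n - 3)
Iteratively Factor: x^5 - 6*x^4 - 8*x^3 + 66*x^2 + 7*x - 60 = (x + 3)*(x^4 - 9*x^3 + 19*x^2 + 9*x - 20) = (x + 1)*(x + 3)*(x^3 - 10*x^2 + 29*x - 20) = (x - 5)*(x + 1)*(x + 3)*(x^2 - 5*x + 4) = (x - 5)*(x - 4)*(x + 1)*(x + 3)*(x - 1)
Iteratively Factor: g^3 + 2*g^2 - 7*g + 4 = (g - 1)*(g^2 + 3*g - 4) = (g - 1)^2*(g + 4)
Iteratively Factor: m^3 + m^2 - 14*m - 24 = (m + 3)*(m^2 - 2*m - 8) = (m + 2)*(m + 3)*(m - 4)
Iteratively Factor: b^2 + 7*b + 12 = (b + 4)*(b + 3)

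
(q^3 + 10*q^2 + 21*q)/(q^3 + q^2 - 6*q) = (q + 7)/(q - 2)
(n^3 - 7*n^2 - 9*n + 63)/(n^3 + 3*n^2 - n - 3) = (n^2 - 10*n + 21)/(n^2 - 1)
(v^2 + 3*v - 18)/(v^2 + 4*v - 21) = (v + 6)/(v + 7)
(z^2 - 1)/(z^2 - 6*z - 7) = (z - 1)/(z - 7)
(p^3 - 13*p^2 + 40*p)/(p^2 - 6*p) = (p^2 - 13*p + 40)/(p - 6)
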